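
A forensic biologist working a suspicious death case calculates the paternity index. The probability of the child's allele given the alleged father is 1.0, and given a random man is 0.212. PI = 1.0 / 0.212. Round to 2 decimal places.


Paternity Index calculation:
PI = P(allele|father) / P(allele|random)
PI = 1.0 / 0.212
PI = 4.72

4.72


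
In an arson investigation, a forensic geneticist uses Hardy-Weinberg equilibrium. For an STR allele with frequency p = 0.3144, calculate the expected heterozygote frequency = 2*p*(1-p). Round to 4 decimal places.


Hardy-Weinberg heterozygote frequency:
q = 1 - p = 1 - 0.3144 = 0.6856
2pq = 2 * 0.3144 * 0.6856 = 0.4311

0.4311


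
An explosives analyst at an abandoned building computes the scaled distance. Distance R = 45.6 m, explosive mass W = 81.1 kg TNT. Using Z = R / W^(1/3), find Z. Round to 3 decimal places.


Scaled distance calculation:
W^(1/3) = 81.1^(1/3) = 4.328529
Z = R / W^(1/3) = 45.6 / 4.328529
Z = 10.535 m/kg^(1/3)

10.535


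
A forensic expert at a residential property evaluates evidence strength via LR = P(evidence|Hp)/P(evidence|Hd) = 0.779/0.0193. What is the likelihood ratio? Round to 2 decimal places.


Likelihood ratio calculation:
LR = P(E|Hp) / P(E|Hd)
LR = 0.779 / 0.0193
LR = 40.36

40.36


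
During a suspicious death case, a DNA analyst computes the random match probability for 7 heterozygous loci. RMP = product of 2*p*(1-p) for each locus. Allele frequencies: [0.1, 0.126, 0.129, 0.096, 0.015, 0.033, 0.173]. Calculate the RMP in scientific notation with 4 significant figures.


Computing RMP for 7 loci:
Locus 1: 2 * 0.1 * 0.9 = 0.18
Locus 2: 2 * 0.126 * 0.874 = 0.220248
Locus 3: 2 * 0.129 * 0.871 = 0.224718
Locus 4: 2 * 0.096 * 0.904 = 0.173568
Locus 5: 2 * 0.015 * 0.985 = 0.02955
Locus 6: 2 * 0.033 * 0.967 = 0.063822
Locus 7: 2 * 0.173 * 0.827 = 0.286142
RMP = 8.345e-07

8.345e-07


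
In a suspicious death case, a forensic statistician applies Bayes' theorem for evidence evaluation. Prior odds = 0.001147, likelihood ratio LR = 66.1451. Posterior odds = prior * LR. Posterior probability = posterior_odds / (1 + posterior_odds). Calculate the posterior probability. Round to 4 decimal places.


Bayesian evidence evaluation:
Posterior odds = prior_odds * LR = 0.001147 * 66.1451 = 0.07586843
Posterior probability = posterior_odds / (1 + posterior_odds)
= 0.07586843 / (1 + 0.07586843)
= 0.07586843 / 1.07586843
= 0.0705

0.0705


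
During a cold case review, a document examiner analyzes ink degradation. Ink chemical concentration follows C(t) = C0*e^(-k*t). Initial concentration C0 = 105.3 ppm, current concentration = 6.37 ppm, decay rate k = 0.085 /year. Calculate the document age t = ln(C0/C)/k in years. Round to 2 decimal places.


Document age estimation:
C0/C = 105.3 / 6.37 = 16.530612
ln(C0/C) = 2.805214
t = 2.805214 / 0.085 = 33.00 years

33.00


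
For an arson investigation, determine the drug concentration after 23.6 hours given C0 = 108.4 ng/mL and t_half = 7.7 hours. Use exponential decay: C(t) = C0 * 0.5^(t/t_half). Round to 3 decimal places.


Drug concentration decay:
Number of half-lives = t / t_half = 23.6 / 7.7 = 3.064935
Decay factor = 0.5^3.064935 = 0.11949855
C(t) = 108.4 * 0.11949855 = 12.954 ng/mL

12.954


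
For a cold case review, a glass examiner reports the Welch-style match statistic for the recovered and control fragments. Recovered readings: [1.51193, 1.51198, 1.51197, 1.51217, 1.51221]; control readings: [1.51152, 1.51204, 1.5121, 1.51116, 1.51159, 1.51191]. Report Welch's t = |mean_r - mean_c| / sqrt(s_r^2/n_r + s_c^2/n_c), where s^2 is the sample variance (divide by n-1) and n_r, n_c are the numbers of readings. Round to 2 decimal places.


Welch's t-criterion for glass RI comparison:
Recovered mean = sum / n_r = 7.56026 / 5 = 1.512052
Control mean = sum / n_c = 9.07032 / 6 = 1.51172
Recovered sample variance s_r^2 = 1.642e-08
Control sample variance s_c^2 = 1.3068e-07
Welch SE (unpooled) = sqrt(s_r^2/n_r + s_c^2/n_c) = sqrt(3.284e-09 + 2.178e-08) = sqrt(2.5064e-08) = 0.000158316
|mean_r - mean_c| = 0.000332
t = 0.000332 / 0.000158316 = 2.10

2.10


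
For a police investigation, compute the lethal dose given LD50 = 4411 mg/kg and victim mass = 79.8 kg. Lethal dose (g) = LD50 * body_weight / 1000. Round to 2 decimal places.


Lethal dose calculation:
Lethal dose = LD50 * body_weight / 1000
= 4411 * 79.8 / 1000
= 351997.8 / 1000
= 352.00 g

352.00


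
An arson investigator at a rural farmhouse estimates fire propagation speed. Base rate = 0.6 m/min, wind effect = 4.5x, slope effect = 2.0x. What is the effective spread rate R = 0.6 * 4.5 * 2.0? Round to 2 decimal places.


Fire spread rate calculation:
R = R0 * wind_factor * slope_factor
= 0.6 * 4.5 * 2.0
= 2.7 * 2.0
= 5.40 m/min

5.40


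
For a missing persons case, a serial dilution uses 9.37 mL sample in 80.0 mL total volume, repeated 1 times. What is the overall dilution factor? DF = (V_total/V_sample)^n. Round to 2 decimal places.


Dilution factor calculation:
Single dilution = V_total / V_sample = 80.0 / 9.37 ≈ 8.537887
Number of dilutions = 1
Total DF = (80.0 / 9.37)^1 (full precision, rounded at the end) = 8.54

8.54


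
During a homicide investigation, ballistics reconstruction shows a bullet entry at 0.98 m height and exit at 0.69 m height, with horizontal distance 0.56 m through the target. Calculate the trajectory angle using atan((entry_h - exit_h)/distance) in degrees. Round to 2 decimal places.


Bullet trajectory angle:
Height difference = 0.98 - 0.69 = 0.29 m
angle = atan(0.29 / 0.56)
angle = atan(0.517857)
angle = 27.38 degrees

27.38


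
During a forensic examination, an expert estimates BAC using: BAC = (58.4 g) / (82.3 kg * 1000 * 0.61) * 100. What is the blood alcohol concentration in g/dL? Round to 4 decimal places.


Applying the Widmark formula:
BAC = (dose_g / (body_wt * 1000 * r)) * 100
Denominator = 82.3 * 1000 * 0.61 = 50203
BAC = (58.4 / 50203) * 100
BAC = 0.1163 g/dL

0.1163


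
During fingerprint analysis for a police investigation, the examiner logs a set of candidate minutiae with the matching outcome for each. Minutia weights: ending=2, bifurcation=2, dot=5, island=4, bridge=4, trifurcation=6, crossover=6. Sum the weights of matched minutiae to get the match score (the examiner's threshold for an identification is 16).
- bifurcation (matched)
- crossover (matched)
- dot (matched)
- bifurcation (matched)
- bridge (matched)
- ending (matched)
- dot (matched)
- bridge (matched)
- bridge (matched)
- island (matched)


Weighted minutiae match score:
  bifurcation: matched, +2 (running total 2)
  crossover: matched, +6 (running total 8)
  dot: matched, +5 (running total 13)
  bifurcation: matched, +2 (running total 15)
  bridge: matched, +4 (running total 19)
  ending: matched, +2 (running total 21)
  dot: matched, +5 (running total 26)
  bridge: matched, +4 (running total 30)
  bridge: matched, +4 (running total 34)
  island: matched, +4 (running total 38)
Total score = 38
Threshold = 16; verdict = identification

38


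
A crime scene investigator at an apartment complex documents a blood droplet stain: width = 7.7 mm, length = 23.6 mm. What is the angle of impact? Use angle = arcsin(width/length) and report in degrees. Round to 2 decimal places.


Blood spatter impact angle calculation:
width / length = 7.7 / 23.6 = 0.326271
angle = arcsin(0.326271)
angle = 19.04 degrees

19.04


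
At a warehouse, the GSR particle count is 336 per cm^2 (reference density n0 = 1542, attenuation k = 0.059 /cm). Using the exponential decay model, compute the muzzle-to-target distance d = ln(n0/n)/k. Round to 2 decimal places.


GSR distance calculation:
n0/n = 1542 / 336 = 4.589286
ln(n0/n) = 1.523724
d = 1.523724 / 0.059 = 25.83 cm

25.83


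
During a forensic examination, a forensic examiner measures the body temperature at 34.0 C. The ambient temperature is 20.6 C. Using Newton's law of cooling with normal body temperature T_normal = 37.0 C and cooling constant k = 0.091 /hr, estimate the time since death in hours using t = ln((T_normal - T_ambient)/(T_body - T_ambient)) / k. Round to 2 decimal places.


Using Newton's law of cooling:
t = ln((T_normal - T_ambient) / (T_body - T_ambient)) / k
T_normal - T_ambient = 16.4
T_body - T_ambient = 13.4
Ratio = 1.223881
ln(ratio) = 0.202027
t = 0.202027 / 0.091 = 2.22 hours

2.22


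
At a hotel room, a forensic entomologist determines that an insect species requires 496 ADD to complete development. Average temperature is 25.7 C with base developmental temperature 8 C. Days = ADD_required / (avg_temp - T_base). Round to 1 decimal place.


Insect development time:
Effective temperature = avg_temp - T_base = 25.7 - 8 = 17.7 C
Days = ADD / effective_temp = 496 / 17.7 = 28.0 days

28.0


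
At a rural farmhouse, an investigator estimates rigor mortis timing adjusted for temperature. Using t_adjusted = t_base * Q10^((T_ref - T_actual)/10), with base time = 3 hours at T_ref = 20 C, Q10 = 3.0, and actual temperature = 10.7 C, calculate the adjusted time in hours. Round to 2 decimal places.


Rigor mortis time adjustment:
Exponent = (T_ref - T_actual) / 10 = (20 - 10.7) / 10 = 0.93
Q10 factor = 3.0^0.93 = 2.77794
t_adjusted = 3 * 2.77794 = 8.33 hours

8.33


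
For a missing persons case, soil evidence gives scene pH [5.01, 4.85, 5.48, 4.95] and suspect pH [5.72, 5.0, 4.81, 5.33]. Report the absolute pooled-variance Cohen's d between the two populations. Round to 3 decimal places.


Pooled-variance Cohen's d for soil pH comparison:
Scene mean = 20.29 / 4 = 5.0725
Suspect mean = 20.86 / 4 = 5.215
Scene sample variance s_s^2 = 0.078158
Suspect sample variance s_c^2 = 0.1595
Pooled variance = ((n_s-1)*s_s^2 + (n_c-1)*s_c^2) / (n_s + n_c - 2) = 0.118829
Pooled SD = sqrt(0.118829) = 0.344716
Mean difference = -0.1425
|d| = |-0.1425| / 0.344716 = 0.413

0.413


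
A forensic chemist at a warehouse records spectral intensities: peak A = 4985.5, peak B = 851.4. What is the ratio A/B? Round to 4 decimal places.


Spectral peak ratio:
Peak A = 4985.5 counts
Peak B = 851.4 counts
Ratio = 4985.5 / 851.4 = 5.8556

5.8556


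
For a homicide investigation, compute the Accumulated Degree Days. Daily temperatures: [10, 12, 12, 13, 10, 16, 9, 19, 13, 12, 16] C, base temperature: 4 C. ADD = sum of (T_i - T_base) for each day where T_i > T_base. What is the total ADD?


Computing ADD day by day:
Day 1: max(0, 10 - 4) = 6
Day 2: max(0, 12 - 4) = 8
Day 3: max(0, 12 - 4) = 8
Day 4: max(0, 13 - 4) = 9
Day 5: max(0, 10 - 4) = 6
Day 6: max(0, 16 - 4) = 12
Day 7: max(0, 9 - 4) = 5
Day 8: max(0, 19 - 4) = 15
Day 9: max(0, 13 - 4) = 9
Day 10: max(0, 12 - 4) = 8
Day 11: max(0, 16 - 4) = 12
Total ADD = 98

98


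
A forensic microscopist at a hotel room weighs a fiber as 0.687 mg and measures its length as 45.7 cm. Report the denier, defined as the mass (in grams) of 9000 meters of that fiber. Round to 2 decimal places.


Denier calculation:
Mass in grams = 0.687 mg / 1000 = 0.000687 g
Length in meters = 45.7 cm / 100 = 0.457 m
Linear density = mass / length = 0.000687 / 0.457 = 0.00150328 g/m
Denier = (g/m) * 9000 = 0.00150328 * 9000 = 13.53

13.53


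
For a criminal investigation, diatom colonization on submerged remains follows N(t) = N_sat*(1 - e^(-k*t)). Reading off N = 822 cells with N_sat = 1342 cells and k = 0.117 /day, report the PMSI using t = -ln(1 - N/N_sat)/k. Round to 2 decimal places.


PMSI from diatom colonization curve:
N / N_sat = 822 / 1342 = 0.612519
1 - N/N_sat = 0.387481
ln(1 - N/N_sat) = -0.948088
t = -ln(1 - N/N_sat) / k = -(-0.948088) / 0.117 = 8.10 days

8.10


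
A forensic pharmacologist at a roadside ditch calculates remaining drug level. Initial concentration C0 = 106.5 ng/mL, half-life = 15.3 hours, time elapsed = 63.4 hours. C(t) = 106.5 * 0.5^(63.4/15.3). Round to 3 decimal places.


Drug concentration decay:
Number of half-lives = t / t_half = 63.4 / 15.3 = 4.143791
Decay factor = 0.5^4.143791 = 0.0565711
C(t) = 106.5 * 0.0565711 = 6.025 ng/mL

6.025


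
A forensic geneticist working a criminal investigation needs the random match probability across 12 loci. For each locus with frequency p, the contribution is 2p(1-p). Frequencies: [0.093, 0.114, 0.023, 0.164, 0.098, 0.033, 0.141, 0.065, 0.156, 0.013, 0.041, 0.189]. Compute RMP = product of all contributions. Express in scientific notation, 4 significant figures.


Computing RMP for 12 loci:
Locus 1: 2 * 0.093 * 0.907 = 0.168702
Locus 2: 2 * 0.114 * 0.886 = 0.202008
Locus 3: 2 * 0.023 * 0.977 = 0.044942
Locus 4: 2 * 0.164 * 0.836 = 0.274208
Locus 5: 2 * 0.098 * 0.902 = 0.176792
Locus 6: 2 * 0.033 * 0.967 = 0.063822
Locus 7: 2 * 0.141 * 0.859 = 0.242238
Locus 8: 2 * 0.065 * 0.935 = 0.12155
Locus 9: 2 * 0.156 * 0.844 = 0.263328
Locus 10: 2 * 0.013 * 0.987 = 0.025662
Locus 11: 2 * 0.041 * 0.959 = 0.078638
Locus 12: 2 * 0.189 * 0.811 = 0.306558
RMP = 2.273e-11

2.273e-11


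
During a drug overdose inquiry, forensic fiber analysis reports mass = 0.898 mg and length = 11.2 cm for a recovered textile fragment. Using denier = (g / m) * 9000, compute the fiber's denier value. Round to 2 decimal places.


Denier calculation:
Mass in grams = 0.898 mg / 1000 = 0.000898 g
Length in meters = 11.2 cm / 100 = 0.112 m
Linear density = mass / length = 0.000898 / 0.112 = 0.00801786 g/m
Denier = (g/m) * 9000 = 0.00801786 * 9000 = 72.16

72.16


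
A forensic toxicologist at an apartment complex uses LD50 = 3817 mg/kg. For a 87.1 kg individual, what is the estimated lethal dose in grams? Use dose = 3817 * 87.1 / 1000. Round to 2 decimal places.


Lethal dose calculation:
Lethal dose = LD50 * body_weight / 1000
= 3817 * 87.1 / 1000
= 332460.7 / 1000
= 332.46 g

332.46


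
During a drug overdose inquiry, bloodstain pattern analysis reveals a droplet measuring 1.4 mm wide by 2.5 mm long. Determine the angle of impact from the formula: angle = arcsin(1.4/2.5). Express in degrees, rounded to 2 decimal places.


Blood spatter impact angle calculation:
width / length = 1.4 / 2.5 = 0.56
angle = arcsin(0.56)
angle = 34.06 degrees

34.06


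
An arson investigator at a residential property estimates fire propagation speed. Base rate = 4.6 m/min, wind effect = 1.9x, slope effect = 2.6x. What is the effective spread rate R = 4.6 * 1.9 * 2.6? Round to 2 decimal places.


Fire spread rate calculation:
R = R0 * wind_factor * slope_factor
= 4.6 * 1.9 * 2.6
= 8.74 * 2.6
= 22.72 m/min

22.72


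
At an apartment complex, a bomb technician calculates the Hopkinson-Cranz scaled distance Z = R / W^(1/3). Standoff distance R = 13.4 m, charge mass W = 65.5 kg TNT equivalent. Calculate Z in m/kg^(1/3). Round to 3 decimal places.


Scaled distance calculation:
W^(1/3) = 65.5^(1/3) = 4.031009
Z = R / W^(1/3) = 13.4 / 4.031009
Z = 3.324 m/kg^(1/3)

3.324


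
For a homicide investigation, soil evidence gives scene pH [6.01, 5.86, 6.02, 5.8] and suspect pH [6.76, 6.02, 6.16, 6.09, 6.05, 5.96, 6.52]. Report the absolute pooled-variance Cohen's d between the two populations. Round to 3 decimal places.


Pooled-variance Cohen's d for soil pH comparison:
Scene mean = 23.69 / 4 = 5.9225
Suspect mean = 43.56 / 7 = 6.222857
Scene sample variance s_s^2 = 0.012025
Suspect sample variance s_c^2 = 0.089757
Pooled variance = ((n_s-1)*s_s^2 + (n_c-1)*s_c^2) / (n_s + n_c - 2) = 0.063846
Pooled SD = sqrt(0.063846) = 0.252678
Mean difference = -0.300357
|d| = |-0.300357| / 0.252678 = 1.189

1.189


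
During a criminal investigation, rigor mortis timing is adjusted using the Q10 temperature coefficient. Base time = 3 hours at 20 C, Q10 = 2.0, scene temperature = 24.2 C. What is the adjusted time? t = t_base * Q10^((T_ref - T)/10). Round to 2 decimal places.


Rigor mortis time adjustment:
Exponent = (T_ref - T_actual) / 10 = (20 - 24.2) / 10 = -0.42
Q10 factor = 2.0^-0.42 = 0.74742
t_adjusted = 3 * 0.74742 = 2.24 hours

2.24


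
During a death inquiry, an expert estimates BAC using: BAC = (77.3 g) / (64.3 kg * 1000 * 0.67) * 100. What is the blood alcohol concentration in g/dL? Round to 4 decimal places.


Applying the Widmark formula:
BAC = (dose_g / (body_wt * 1000 * r)) * 100
Denominator = 64.3 * 1000 * 0.67 = 43081
BAC = (77.3 / 43081) * 100
BAC = 0.1794 g/dL

0.1794


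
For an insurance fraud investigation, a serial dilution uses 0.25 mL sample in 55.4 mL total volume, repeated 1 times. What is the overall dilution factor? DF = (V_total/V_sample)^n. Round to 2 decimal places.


Dilution factor calculation:
Single dilution = V_total / V_sample = 55.4 / 0.25 ≈ 221.6
Number of dilutions = 1
Total DF = (55.4 / 0.25)^1 (full precision, rounded at the end) = 221.60

221.60


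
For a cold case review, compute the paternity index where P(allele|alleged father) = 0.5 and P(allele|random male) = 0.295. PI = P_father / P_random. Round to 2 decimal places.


Paternity Index calculation:
PI = P(allele|father) / P(allele|random)
PI = 0.5 / 0.295
PI = 1.69

1.69


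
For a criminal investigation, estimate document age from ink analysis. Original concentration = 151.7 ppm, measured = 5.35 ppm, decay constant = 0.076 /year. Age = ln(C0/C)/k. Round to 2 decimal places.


Document age estimation:
C0/C = 151.7 / 5.35 = 28.35514
ln(C0/C) = 3.344808
t = 3.344808 / 0.076 = 44.01 years

44.01


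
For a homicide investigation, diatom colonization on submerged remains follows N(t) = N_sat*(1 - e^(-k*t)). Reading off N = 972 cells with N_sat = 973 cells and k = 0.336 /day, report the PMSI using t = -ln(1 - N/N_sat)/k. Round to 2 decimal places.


PMSI from diatom colonization curve:
N / N_sat = 972 / 973 = 0.998972
1 - N/N_sat = 0.001028
ln(1 - N/N_sat) = -6.88014
t = -ln(1 - N/N_sat) / k = -(-6.88014) / 0.336 = 20.48 days

20.48


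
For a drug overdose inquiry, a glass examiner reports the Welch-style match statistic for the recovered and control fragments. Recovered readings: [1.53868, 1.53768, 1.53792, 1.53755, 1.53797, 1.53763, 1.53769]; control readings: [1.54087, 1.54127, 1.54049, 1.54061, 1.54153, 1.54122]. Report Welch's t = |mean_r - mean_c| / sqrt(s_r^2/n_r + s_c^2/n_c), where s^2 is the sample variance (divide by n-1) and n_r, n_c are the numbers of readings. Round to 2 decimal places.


Welch's t-criterion for glass RI comparison:
Recovered mean = sum / n_r = 10.76512 / 7 = 1.5378743
Control mean = sum / n_c = 9.24599 / 6 = 1.5409983
Recovered sample variance s_r^2 = 1.49495e-07
Control sample variance s_c^2 = 1.66257e-07
Welch SE (unpooled) = sqrt(s_r^2/n_r + s_c^2/n_c) = sqrt(2.13565e-08 + 2.77094e-08) = sqrt(4.90659e-08) = 0.000221508
|mean_r - mean_c| = 0.00312405
t = 0.00312405 / 0.000221508 = 14.10

14.10


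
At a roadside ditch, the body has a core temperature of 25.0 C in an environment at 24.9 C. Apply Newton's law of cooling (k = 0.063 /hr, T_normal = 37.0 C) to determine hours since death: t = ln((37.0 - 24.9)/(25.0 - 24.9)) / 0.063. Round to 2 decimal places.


Using Newton's law of cooling:
t = ln((T_normal - T_ambient) / (T_body - T_ambient)) / k
T_normal - T_ambient = 12.1
T_body - T_ambient = 0.1
Ratio = 121
ln(ratio) = 4.795791
t = 4.795791 / 0.063 = 76.12 hours

76.12


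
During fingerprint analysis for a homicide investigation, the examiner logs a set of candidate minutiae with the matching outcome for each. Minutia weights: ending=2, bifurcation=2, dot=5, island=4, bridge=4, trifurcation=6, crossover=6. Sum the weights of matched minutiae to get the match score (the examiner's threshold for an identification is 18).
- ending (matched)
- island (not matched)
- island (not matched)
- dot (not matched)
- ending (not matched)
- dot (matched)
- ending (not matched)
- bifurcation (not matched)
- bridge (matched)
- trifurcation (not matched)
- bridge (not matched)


Weighted minutiae match score:
  ending: matched, +2 (running total 2)
  island: not matched, +0
  island: not matched, +0
  dot: not matched, +0
  ending: not matched, +0
  dot: matched, +5 (running total 7)
  ending: not matched, +0
  bifurcation: not matched, +0
  bridge: matched, +4 (running total 11)
  trifurcation: not matched, +0
  bridge: not matched, +0
Total score = 11
Threshold = 18; verdict = inconclusive

11


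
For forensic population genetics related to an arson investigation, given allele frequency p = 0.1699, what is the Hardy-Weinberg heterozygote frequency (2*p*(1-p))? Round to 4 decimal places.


Hardy-Weinberg heterozygote frequency:
q = 1 - p = 1 - 0.1699 = 0.8301
2pq = 2 * 0.1699 * 0.8301 = 0.2821

0.2821


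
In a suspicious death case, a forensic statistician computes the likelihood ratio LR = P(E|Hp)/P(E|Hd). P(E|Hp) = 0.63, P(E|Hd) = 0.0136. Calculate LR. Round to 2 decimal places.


Likelihood ratio calculation:
LR = P(E|Hp) / P(E|Hd)
LR = 0.63 / 0.0136
LR = 46.32

46.32


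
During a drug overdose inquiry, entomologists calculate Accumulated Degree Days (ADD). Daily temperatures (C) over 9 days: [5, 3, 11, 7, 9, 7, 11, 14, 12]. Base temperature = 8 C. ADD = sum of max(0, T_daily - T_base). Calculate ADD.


Computing ADD day by day:
Day 1: max(0, 5 - 8) = 0
Day 2: max(0, 3 - 8) = 0
Day 3: max(0, 11 - 8) = 3
Day 4: max(0, 7 - 8) = 0
Day 5: max(0, 9 - 8) = 1
Day 6: max(0, 7 - 8) = 0
Day 7: max(0, 11 - 8) = 3
Day 8: max(0, 14 - 8) = 6
Day 9: max(0, 12 - 8) = 4
Total ADD = 17

17


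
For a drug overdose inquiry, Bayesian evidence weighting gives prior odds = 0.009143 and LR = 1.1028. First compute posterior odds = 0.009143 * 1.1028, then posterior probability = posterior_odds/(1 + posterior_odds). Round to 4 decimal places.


Bayesian evidence evaluation:
Posterior odds = prior_odds * LR = 0.009143 * 1.1028 = 0.0100829
Posterior probability = posterior_odds / (1 + posterior_odds)
= 0.0100829 / (1 + 0.0100829)
= 0.0100829 / 1.0100829
= 0.0100

0.0100


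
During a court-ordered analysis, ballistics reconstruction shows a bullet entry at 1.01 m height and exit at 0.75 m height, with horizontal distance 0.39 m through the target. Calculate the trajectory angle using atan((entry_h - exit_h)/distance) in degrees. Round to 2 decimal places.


Bullet trajectory angle:
Height difference = 1.01 - 0.75 = 0.26 m
angle = atan(0.26 / 0.39)
angle = atan(0.666667)
angle = 33.69 degrees

33.69


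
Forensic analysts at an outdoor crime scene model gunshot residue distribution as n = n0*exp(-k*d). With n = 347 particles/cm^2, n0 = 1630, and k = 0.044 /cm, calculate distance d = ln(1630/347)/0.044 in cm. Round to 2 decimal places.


GSR distance calculation:
n0/n = 1630 / 347 = 4.697406
ln(n0/n) = 1.54701
d = 1.54701 / 0.044 = 35.16 cm

35.16


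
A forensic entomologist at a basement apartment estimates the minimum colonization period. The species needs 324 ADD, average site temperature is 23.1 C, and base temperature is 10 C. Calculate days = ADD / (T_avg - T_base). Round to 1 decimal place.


Insect development time:
Effective temperature = avg_temp - T_base = 23.1 - 10 = 13.1 C
Days = ADD / effective_temp = 324 / 13.1 = 24.7 days

24.7


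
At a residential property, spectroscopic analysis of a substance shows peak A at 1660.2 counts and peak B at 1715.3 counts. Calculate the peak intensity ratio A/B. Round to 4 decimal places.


Spectral peak ratio:
Peak A = 1660.2 counts
Peak B = 1715.3 counts
Ratio = 1660.2 / 1715.3 = 0.9679

0.9679


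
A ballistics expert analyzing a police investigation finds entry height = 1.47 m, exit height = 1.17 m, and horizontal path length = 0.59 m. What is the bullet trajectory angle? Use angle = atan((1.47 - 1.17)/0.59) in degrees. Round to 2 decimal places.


Bullet trajectory angle:
Height difference = 1.47 - 1.17 = 0.3 m
angle = atan(0.3 / 0.59)
angle = atan(0.508475)
angle = 26.95 degrees

26.95


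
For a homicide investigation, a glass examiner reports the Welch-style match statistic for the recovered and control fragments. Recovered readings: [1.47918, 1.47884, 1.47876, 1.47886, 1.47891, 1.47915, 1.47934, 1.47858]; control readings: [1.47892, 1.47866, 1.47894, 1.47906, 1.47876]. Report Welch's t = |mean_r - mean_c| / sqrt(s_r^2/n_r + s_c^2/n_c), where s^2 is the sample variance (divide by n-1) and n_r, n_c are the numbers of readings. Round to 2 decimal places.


Welch's t-criterion for glass RI comparison:
Recovered mean = sum / n_r = 11.83162 / 8 = 1.4789525
Control mean = sum / n_c = 7.39434 / 5 = 1.478868
Recovered sample variance s_r^2 = 6.28214e-08
Control sample variance s_c^2 = 2.492e-08
Welch SE (unpooled) = sqrt(s_r^2/n_r + s_c^2/n_c) = sqrt(7.85268e-09 + 4.984e-09) = sqrt(1.28367e-08) = 0.000113299
|mean_r - mean_c| = 8.45e-05
t = 8.45e-05 / 0.000113299 = 0.75

0.75


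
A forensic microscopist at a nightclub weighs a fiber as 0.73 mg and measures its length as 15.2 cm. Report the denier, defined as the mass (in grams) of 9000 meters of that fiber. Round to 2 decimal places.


Denier calculation:
Mass in grams = 0.73 mg / 1000 = 0.00073 g
Length in meters = 15.2 cm / 100 = 0.152 m
Linear density = mass / length = 0.00073 / 0.152 = 0.00480263 g/m
Denier = (g/m) * 9000 = 0.00480263 * 9000 = 43.22

43.22


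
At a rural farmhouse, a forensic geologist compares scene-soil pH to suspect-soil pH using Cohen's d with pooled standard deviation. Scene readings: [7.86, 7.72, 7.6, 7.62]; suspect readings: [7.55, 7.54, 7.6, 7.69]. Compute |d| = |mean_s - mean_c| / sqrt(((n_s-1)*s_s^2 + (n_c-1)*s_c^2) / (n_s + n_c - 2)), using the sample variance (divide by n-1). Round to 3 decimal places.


Pooled-variance Cohen's d for soil pH comparison:
Scene mean = 30.8 / 4 = 7.7
Suspect mean = 30.38 / 4 = 7.595
Scene sample variance s_s^2 = 0.014133
Suspect sample variance s_c^2 = 0.0047
Pooled variance = ((n_s-1)*s_s^2 + (n_c-1)*s_c^2) / (n_s + n_c - 2) = 0.009417
Pooled SD = sqrt(0.009417) = 0.097041
Mean difference = 0.105
|d| = |0.105| / 0.097041 = 1.082

1.082


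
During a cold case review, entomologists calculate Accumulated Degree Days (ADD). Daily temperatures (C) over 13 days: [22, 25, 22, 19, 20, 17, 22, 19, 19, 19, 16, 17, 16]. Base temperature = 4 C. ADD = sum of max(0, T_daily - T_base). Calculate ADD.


Computing ADD day by day:
Day 1: max(0, 22 - 4) = 18
Day 2: max(0, 25 - 4) = 21
Day 3: max(0, 22 - 4) = 18
Day 4: max(0, 19 - 4) = 15
Day 5: max(0, 20 - 4) = 16
Day 6: max(0, 17 - 4) = 13
Day 7: max(0, 22 - 4) = 18
Day 8: max(0, 19 - 4) = 15
Day 9: max(0, 19 - 4) = 15
Day 10: max(0, 19 - 4) = 15
Day 11: max(0, 16 - 4) = 12
Day 12: max(0, 17 - 4) = 13
Day 13: max(0, 16 - 4) = 12
Total ADD = 201

201


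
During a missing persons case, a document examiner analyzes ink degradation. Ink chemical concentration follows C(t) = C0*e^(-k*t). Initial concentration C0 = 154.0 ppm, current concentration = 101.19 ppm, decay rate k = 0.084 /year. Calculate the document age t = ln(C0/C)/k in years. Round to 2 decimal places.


Document age estimation:
C0/C = 154.0 / 101.19 = 1.52189
ln(C0/C) = 0.419953
t = 0.419953 / 0.084 = 5.00 years

5.00


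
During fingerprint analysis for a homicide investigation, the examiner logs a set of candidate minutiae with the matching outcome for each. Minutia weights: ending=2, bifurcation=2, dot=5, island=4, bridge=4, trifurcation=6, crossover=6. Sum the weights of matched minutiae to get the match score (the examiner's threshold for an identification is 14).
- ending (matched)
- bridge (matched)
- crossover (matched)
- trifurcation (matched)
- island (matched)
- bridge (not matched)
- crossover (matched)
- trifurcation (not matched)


Weighted minutiae match score:
  ending: matched, +2 (running total 2)
  bridge: matched, +4 (running total 6)
  crossover: matched, +6 (running total 12)
  trifurcation: matched, +6 (running total 18)
  island: matched, +4 (running total 22)
  bridge: not matched, +0
  crossover: matched, +6 (running total 28)
  trifurcation: not matched, +0
Total score = 28
Threshold = 14; verdict = identification

28


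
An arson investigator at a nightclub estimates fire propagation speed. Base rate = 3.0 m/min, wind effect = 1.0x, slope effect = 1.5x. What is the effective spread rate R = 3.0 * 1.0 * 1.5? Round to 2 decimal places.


Fire spread rate calculation:
R = R0 * wind_factor * slope_factor
= 3.0 * 1.0 * 1.5
= 3 * 1.5
= 4.50 m/min

4.50


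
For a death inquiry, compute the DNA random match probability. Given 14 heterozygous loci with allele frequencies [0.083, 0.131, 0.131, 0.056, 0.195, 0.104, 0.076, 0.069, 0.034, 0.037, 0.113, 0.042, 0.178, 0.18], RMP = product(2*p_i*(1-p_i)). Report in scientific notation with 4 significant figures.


Computing RMP for 14 loci:
Locus 1: 2 * 0.083 * 0.917 = 0.152222
Locus 2: 2 * 0.131 * 0.869 = 0.227678
Locus 3: 2 * 0.131 * 0.869 = 0.227678
Locus 4: 2 * 0.056 * 0.944 = 0.105728
Locus 5: 2 * 0.195 * 0.805 = 0.31395
Locus 6: 2 * 0.104 * 0.896 = 0.186368
Locus 7: 2 * 0.076 * 0.924 = 0.140448
Locus 8: 2 * 0.069 * 0.931 = 0.128478
Locus 9: 2 * 0.034 * 0.966 = 0.065688
Locus 10: 2 * 0.037 * 0.963 = 0.071262
Locus 11: 2 * 0.113 * 0.887 = 0.200462
Locus 12: 2 * 0.042 * 0.958 = 0.080472
Locus 13: 2 * 0.178 * 0.822 = 0.292632
Locus 14: 2 * 0.18 * 0.82 = 0.2952
RMP = 5.746e-12

5.746e-12


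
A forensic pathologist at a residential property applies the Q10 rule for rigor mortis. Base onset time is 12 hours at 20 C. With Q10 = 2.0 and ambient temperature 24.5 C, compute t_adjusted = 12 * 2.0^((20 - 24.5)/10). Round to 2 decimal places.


Rigor mortis time adjustment:
Exponent = (T_ref - T_actual) / 10 = (20 - 24.5) / 10 = -0.45
Q10 factor = 2.0^-0.45 = 0.73204
t_adjusted = 12 * 0.73204 = 8.78 hours

8.78


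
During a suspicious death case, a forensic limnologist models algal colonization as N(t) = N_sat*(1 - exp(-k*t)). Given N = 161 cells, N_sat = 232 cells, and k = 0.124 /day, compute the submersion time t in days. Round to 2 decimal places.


PMSI from diatom colonization curve:
N / N_sat = 161 / 232 = 0.693966
1 - N/N_sat = 0.306034
ln(1 - N/N_sat) = -1.184059
t = -ln(1 - N/N_sat) / k = -(-1.184059) / 0.124 = 9.55 days

9.55


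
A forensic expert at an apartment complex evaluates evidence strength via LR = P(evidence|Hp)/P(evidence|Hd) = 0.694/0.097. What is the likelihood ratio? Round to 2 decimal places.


Likelihood ratio calculation:
LR = P(E|Hp) / P(E|Hd)
LR = 0.694 / 0.097
LR = 7.15

7.15


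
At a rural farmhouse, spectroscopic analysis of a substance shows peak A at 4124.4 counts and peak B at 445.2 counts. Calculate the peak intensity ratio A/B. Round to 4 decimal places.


Spectral peak ratio:
Peak A = 4124.4 counts
Peak B = 445.2 counts
Ratio = 4124.4 / 445.2 = 9.2642

9.2642


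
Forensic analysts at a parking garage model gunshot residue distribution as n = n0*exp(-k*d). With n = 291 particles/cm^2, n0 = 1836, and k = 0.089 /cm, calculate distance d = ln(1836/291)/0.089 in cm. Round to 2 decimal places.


GSR distance calculation:
n0/n = 1836 / 291 = 6.309278
ln(n0/n) = 1.842021
d = 1.842021 / 0.089 = 20.70 cm

20.70


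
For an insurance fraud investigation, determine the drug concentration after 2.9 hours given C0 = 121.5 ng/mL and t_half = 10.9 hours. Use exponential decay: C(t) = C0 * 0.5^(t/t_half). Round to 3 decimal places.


Drug concentration decay:
Number of half-lives = t / t_half = 2.9 / 10.9 = 0.266055
Decay factor = 0.5^0.266055 = 0.83159039
C(t) = 121.5 * 0.83159039 = 101.038 ng/mL

101.038


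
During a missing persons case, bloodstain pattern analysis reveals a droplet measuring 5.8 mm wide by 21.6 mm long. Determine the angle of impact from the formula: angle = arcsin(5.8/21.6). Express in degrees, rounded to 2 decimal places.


Blood spatter impact angle calculation:
width / length = 5.8 / 21.6 = 0.268519
angle = arcsin(0.268519)
angle = 15.58 degrees

15.58


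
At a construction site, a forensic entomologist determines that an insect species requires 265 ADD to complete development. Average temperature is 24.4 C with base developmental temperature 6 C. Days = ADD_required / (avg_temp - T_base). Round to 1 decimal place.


Insect development time:
Effective temperature = avg_temp - T_base = 24.4 - 6 = 18.4 C
Days = ADD / effective_temp = 265 / 18.4 = 14.4 days

14.4


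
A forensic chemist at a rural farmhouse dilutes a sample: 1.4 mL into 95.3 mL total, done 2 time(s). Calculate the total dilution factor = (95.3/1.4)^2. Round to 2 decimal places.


Dilution factor calculation:
Single dilution = V_total / V_sample = 95.3 / 1.4 ≈ 68.071429
Number of dilutions = 2
Total DF = (95.3 / 1.4)^2 (full precision, rounded at the end) = 4633.72

4633.72


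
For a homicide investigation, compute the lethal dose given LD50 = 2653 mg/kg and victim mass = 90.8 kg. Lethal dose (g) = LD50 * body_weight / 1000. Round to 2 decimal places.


Lethal dose calculation:
Lethal dose = LD50 * body_weight / 1000
= 2653 * 90.8 / 1000
= 240892.4 / 1000
= 240.89 g

240.89


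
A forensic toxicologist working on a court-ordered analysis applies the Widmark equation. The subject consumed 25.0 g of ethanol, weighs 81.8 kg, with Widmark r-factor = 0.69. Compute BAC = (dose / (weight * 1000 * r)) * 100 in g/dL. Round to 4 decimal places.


Applying the Widmark formula:
BAC = (dose_g / (body_wt * 1000 * r)) * 100
Denominator = 81.8 * 1000 * 0.69 = 56442
BAC = (25.0 / 56442) * 100
BAC = 0.0443 g/dL

0.0443


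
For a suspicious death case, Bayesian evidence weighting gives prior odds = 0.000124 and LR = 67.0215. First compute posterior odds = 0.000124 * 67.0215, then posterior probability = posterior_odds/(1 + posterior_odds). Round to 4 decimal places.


Bayesian evidence evaluation:
Posterior odds = prior_odds * LR = 0.000124 * 67.0215 = 0.008310666
Posterior probability = posterior_odds / (1 + posterior_odds)
= 0.008310666 / (1 + 0.008310666)
= 0.008310666 / 1.008310666
= 0.0082

0.0082


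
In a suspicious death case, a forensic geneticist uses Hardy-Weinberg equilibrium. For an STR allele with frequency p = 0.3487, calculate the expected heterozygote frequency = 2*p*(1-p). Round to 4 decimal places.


Hardy-Weinberg heterozygote frequency:
q = 1 - p = 1 - 0.3487 = 0.6513
2pq = 2 * 0.3487 * 0.6513 = 0.4542

0.4542


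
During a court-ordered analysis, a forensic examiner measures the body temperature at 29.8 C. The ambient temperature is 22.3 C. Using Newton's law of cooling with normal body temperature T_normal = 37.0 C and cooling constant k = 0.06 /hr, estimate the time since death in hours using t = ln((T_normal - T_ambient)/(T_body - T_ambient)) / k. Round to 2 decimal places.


Using Newton's law of cooling:
t = ln((T_normal - T_ambient) / (T_body - T_ambient)) / k
T_normal - T_ambient = 14.7
T_body - T_ambient = 7.5
Ratio = 1.96
ln(ratio) = 0.672944
t = 0.672944 / 0.06 = 11.22 hours

11.22


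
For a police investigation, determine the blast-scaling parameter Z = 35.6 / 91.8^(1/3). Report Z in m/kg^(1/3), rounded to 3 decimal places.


Scaled distance calculation:
W^(1/3) = 91.8^(1/3) = 4.511084
Z = R / W^(1/3) = 35.6 / 4.511084
Z = 7.892 m/kg^(1/3)

7.892


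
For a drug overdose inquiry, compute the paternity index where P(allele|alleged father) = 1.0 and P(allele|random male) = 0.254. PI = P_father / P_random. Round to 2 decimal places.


Paternity Index calculation:
PI = P(allele|father) / P(allele|random)
PI = 1.0 / 0.254
PI = 3.94

3.94


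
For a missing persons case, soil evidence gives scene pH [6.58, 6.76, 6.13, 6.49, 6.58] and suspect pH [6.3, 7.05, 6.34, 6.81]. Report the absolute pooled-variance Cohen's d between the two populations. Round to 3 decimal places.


Pooled-variance Cohen's d for soil pH comparison:
Scene mean = 32.54 / 5 = 6.508
Suspect mean = 26.5 / 4 = 6.625
Scene sample variance s_s^2 = 0.05427
Suspect sample variance s_c^2 = 0.1339
Pooled variance = ((n_s-1)*s_s^2 + (n_c-1)*s_c^2) / (n_s + n_c - 2) = 0.088397
Pooled SD = sqrt(0.088397) = 0.297316
Mean difference = -0.117
|d| = |-0.117| / 0.297316 = 0.394

0.394


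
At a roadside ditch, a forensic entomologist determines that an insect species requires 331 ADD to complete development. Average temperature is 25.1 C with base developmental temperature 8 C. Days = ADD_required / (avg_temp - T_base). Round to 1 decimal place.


Insect development time:
Effective temperature = avg_temp - T_base = 25.1 - 8 = 17.1 C
Days = ADD / effective_temp = 331 / 17.1 = 19.4 days

19.4


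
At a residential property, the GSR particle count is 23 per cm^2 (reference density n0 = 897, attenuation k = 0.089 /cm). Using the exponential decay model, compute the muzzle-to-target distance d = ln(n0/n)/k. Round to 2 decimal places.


GSR distance calculation:
n0/n = 897 / 23 = 39
ln(n0/n) = 3.663562
d = 3.663562 / 0.089 = 41.16 cm

41.16


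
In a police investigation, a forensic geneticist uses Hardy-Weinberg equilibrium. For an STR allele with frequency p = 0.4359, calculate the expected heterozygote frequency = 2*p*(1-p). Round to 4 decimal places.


Hardy-Weinberg heterozygote frequency:
q = 1 - p = 1 - 0.4359 = 0.5641
2pq = 2 * 0.4359 * 0.5641 = 0.4918

0.4918


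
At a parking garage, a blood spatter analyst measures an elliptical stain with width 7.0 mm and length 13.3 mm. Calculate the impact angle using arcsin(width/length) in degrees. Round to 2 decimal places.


Blood spatter impact angle calculation:
width / length = 7.0 / 13.3 = 0.526316
angle = arcsin(0.526316)
angle = 31.76 degrees

31.76


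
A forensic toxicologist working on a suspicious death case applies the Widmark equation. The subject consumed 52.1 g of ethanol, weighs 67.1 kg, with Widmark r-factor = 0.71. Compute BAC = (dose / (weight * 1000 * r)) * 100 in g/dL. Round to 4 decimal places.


Applying the Widmark formula:
BAC = (dose_g / (body_wt * 1000 * r)) * 100
Denominator = 67.1 * 1000 * 0.71 = 47641
BAC = (52.1 / 47641) * 100
BAC = 0.1094 g/dL

0.1094


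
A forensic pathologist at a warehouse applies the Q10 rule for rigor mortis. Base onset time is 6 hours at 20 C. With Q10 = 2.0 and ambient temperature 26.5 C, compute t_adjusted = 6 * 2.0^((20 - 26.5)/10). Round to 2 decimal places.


Rigor mortis time adjustment:
Exponent = (T_ref - T_actual) / 10 = (20 - 26.5) / 10 = -0.65
Q10 factor = 2.0^-0.65 = 0.63728
t_adjusted = 6 * 0.63728 = 3.82 hours

3.82


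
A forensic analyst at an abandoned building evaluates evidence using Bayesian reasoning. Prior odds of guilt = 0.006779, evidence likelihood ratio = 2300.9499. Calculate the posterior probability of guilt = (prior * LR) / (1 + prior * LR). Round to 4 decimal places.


Bayesian evidence evaluation:
Posterior odds = prior_odds * LR = 0.006779 * 2300.9499 = 15.59814
Posterior probability = posterior_odds / (1 + posterior_odds)
= 15.59814 / (1 + 15.59814)
= 15.59814 / 16.59814
= 0.9398

0.9398


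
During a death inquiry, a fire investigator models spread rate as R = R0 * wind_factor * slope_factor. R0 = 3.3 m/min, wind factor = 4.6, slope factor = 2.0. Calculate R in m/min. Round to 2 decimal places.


Fire spread rate calculation:
R = R0 * wind_factor * slope_factor
= 3.3 * 4.6 * 2.0
= 15.18 * 2.0
= 30.36 m/min

30.36


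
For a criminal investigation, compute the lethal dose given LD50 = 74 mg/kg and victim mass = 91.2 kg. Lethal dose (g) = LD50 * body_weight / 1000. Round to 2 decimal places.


Lethal dose calculation:
Lethal dose = LD50 * body_weight / 1000
= 74 * 91.2 / 1000
= 6748.8 / 1000
= 6.75 g

6.75


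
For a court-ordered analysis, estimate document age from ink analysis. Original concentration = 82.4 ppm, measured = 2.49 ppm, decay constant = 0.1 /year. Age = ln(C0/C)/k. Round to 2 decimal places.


Document age estimation:
C0/C = 82.4 / 2.49 = 33.092369
ln(C0/C) = 3.499303
t = 3.499303 / 0.1 = 34.99 years

34.99


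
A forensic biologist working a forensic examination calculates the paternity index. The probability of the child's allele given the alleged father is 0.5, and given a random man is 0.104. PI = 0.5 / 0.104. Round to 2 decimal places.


Paternity Index calculation:
PI = P(allele|father) / P(allele|random)
PI = 0.5 / 0.104
PI = 4.81

4.81


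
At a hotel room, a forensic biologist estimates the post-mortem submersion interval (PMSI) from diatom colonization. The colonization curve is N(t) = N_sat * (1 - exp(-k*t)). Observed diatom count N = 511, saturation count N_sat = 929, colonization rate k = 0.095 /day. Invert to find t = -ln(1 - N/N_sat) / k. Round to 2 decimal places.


PMSI from diatom colonization curve:
N / N_sat = 511 / 929 = 0.550054
1 - N/N_sat = 0.449946
ln(1 - N/N_sat) = -0.798628
t = -ln(1 - N/N_sat) / k = -(-0.798628) / 0.095 = 8.41 days

8.41
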